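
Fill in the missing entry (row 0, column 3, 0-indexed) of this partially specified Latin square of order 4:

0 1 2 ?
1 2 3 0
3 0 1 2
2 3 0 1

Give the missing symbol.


Row 0 contains symbols [0, 1, 2] — missing [3].
Column 3 contains symbols [0, 1, 2] — missing [3].
The missing symbol must appear in both missing sets; intersection = [3].
Therefore the hidden value is 3.

Missing value = 3.


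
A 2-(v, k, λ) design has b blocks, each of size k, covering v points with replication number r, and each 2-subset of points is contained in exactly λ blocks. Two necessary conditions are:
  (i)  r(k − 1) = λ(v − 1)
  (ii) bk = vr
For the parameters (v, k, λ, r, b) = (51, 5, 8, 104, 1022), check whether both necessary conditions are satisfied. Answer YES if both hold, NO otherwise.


Condition (i): r(k − 1) = 104·4 = 416; λ(v − 1) = 8·50 = 400. Match? NO.
Condition (ii): bk = 1022·5 = 5110; vr = 51·104 = 5304. Match? NO.
Both conditions hold? NO.

NO


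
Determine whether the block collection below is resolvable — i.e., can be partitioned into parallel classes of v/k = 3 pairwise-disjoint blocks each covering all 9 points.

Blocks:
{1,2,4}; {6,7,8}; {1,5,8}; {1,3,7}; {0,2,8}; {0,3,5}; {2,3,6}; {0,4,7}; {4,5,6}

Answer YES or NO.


v = 9, block size k = 3, number of blocks = 9.
For resolvability, blocks must partition into parallel classes of size v/k = 3.
Total blocks must therefore be a multiple of 3: 9 = 3·3 + 0 ⇒ divisible ✓.
Greedy packing gives 3 candidate class(es). Each should be a full parallel class (size 3, covers all 9 points).
  Class 1 (3 blocks): {1,2,4}; {6,7,8}; {0,3,5}. Points covered: [0, 1, 2, 3, 4, 5, 6, 7, 8].
  Class 2 (3 blocks): {1,5,8}; {2,3,6}; {0,4,7}. Points covered: [0, 1, 2, 3, 4, 5, 6, 7, 8].
  Class 3 (3 blocks): {1,3,7}; {0,2,8}; {4,5,6}. Points covered: [0, 1, 2, 3, 4, 5, 6, 7, 8].
All classes full (size 3)? YES. All classes cover every point? YES.
Resolvable? YES.

YES


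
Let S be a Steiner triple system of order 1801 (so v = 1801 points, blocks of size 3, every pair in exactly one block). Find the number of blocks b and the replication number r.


An STS(v) is a 2-(v, 3, 1) BIBD: block size k = 3, λ = 1.
Replication: r(k − 1) = λ(v − 1) ⇒ r·2 = 1801 − 1 = 1800 ⇒ r = 900.
Block count: b = v(v − 1)/6 = 1801·1800/6 = 3241800/6 = 540300.
(Check via bk = vr: 540300·3 = 1620900 = 1801·900 = 1620900 ✓.)

r = 900, b = 540300.


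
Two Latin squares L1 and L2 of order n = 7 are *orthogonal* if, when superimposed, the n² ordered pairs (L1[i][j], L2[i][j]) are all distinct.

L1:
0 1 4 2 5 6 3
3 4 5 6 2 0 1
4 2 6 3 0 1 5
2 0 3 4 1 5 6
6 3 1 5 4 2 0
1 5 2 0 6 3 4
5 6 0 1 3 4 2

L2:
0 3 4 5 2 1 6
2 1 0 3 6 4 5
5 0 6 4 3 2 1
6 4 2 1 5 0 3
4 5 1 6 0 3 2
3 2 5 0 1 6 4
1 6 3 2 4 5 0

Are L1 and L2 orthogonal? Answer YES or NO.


Form the n² = 49 superimposed pairs (L1[i][j], L2[i][j]), row by row (rows and columns indexed from 0):
row 0: (0,0) (1,3) (4,4) (2,5) (5,2) (6,1) (3,6)
row 1: (3,2) (4,1) (5,0) (6,3) (2,6) (0,4) (1,5)
row 2: (4,5) (2,0) (6,6) (3,4) (0,3) (1,2) (5,1)
row 3: (2,6) (0,4) (3,2) (4,1) (1,5) (5,0) (6,3)
row 4: (6,4) (3,5) (1,1) (5,6) (4,0) (2,3) (0,2)
row 5: (1,3) (5,2) (2,5) (0,0) (6,1) (3,6) (4,4)
row 6: (5,1) (6,6) (0,3) (1,2) (3,4) (4,5) (2,0)
Orthogonality requires all 49 pairs distinct.
But the pair (2,6) repeats: cell (1,4) has L1 = 2, L2 = 6, and cell (3,0) has L1 = 2, L2 = 6.
A repeated pair means some other pair never occurs (only 28 distinct pairs out of 49), so the squares are not orthogonal.
Conclusion: NO.

NO


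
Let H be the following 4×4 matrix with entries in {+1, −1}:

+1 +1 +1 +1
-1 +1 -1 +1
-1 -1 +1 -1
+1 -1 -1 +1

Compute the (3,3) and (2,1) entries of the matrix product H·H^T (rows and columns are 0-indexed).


Row 1 of H: [-1, 1, -1, 1].
Row 2 of H: [-1, -1, 1, -1].
Row 3 of H: [1, -1, -1, 1].
(H·H^T)[3][3] = Σ_j H[3][j]·H[3][j] = (1)² + (-1)² + (-1)² + (1)² = 1 + 1 + 1 + 1 = 4.
(H·H^T)[2][1] = Σ_j H[2][j]·H[1][j] = (-1)·(-1) + (-1)·(1) + (1)·(-1) + (-1)·(1) = 1 + -1 + -1 + -1 = -2.
Rows 2 and 1 are not orthogonal (dot product = -2 ≠ 0), so H is not a Hadamard matrix.

(3,3) entry = 4; (2,1) entry = -2.


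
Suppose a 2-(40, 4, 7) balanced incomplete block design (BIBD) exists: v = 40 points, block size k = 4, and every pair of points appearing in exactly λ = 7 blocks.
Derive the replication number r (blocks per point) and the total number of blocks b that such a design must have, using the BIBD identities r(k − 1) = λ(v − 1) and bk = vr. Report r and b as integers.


Any 2-(v, k, λ) BIBD satisfies two necessary conditions:
  (i)  Each point sits in r blocks, and counting incidences through any fixed point gives r(k − 1) = λ(v − 1), so r = λ(v − 1)/(k − 1).
  (ii) Total incidences bk = vr, so b = vr/k.
Step 1: r = λ(v − 1)/(k − 1) = 7·(40 − 1)/(4 − 1) = 7·39/3 = 273/3 = 91.
Step 2: b = vr/k = 40·91/4 = 3640/4 = 910.
Check integrality: r = 91 ∈ Z ✓, b = 910 ∈ Z ✓.
(These identities are necessary conditions: they determine r and b for any design with these parameters, but do not by themselves prove that one exists.)

r = 91, b = 910.


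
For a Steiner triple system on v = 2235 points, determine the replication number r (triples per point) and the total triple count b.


An STS(v) is a 2-(v, 3, 1) BIBD: block size k = 3, λ = 1.
Replication: r(k − 1) = λ(v − 1) ⇒ r·2 = 2235 − 1 = 2234 ⇒ r = 1117.
Block count: bk = vr ⇒ b·3 = 2235·1117 = 2496495 ⇒ b = 832165.
(Check via b = v(v − 1)/6 = 2235·2234/6 = 4992990/6 = 832165.)

r = 1117, b = 832165.


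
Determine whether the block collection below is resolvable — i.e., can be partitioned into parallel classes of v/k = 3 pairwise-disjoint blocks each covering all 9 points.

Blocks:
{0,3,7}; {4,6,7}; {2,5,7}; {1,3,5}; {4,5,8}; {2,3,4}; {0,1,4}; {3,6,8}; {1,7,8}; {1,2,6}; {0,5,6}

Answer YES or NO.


v = 9, block size k = 3, number of blocks = 11.
For resolvability, blocks must partition into parallel classes of size v/k = 3.
Total blocks must therefore be a multiple of 3: 11 = 3·3 + 2 ⇒ not divisible ✗.
Resolvable? NO.

NO


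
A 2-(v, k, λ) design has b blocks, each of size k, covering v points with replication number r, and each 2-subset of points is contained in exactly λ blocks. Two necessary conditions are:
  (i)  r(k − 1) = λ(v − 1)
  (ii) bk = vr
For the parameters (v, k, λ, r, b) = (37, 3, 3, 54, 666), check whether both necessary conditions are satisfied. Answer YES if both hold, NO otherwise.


Condition (i): r(k − 1) = 54·2 = 108; λ(v − 1) = 3·36 = 108. Match? YES.
Condition (ii): bk = 666·3 = 1998; vr = 37·54 = 1998. Match? YES.
Both conditions hold? YES.

YES


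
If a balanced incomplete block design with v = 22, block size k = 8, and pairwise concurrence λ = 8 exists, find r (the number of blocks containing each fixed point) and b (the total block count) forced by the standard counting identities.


Any 2-(v, k, λ) BIBD satisfies two necessary conditions:
  (i)  Each point sits in r blocks, and counting incidences through any fixed point gives r(k − 1) = λ(v − 1), so r = λ(v − 1)/(k − 1).
  (ii) Total incidences bk = vr, so b = vr/k.
Step 1: r = λ(v − 1)/(k − 1) = 8·(22 − 1)/(8 − 1) = 8·21/7 = 168/7 = 24.
Step 2: b = vr/k = 22·24/8 = 528/8 = 66.
Check integrality: r = 24 ∈ Z ✓, b = 66 ∈ Z ✓.
(These identities are necessary conditions: they determine r and b for any design with these parameters, but do not by themselves prove that one exists.)

r = 24, b = 66.


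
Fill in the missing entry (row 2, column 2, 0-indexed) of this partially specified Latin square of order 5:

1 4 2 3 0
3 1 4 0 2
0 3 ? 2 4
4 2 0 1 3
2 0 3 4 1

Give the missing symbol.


Row 2 contains symbols [0, 2, 3, 4] — missing [1].
Column 2 contains symbols [0, 2, 3, 4] — missing [1].
The missing symbol must appear in both missing sets; intersection = [1].
Therefore the hidden value is 1.

Missing value = 1.


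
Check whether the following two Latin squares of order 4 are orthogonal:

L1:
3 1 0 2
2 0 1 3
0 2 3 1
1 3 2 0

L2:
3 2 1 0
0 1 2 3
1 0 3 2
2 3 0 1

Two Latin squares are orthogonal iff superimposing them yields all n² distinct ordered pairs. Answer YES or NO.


Form the n² = 16 superimposed pairs (L1[i][j], L2[i][j]), row by row (rows and columns indexed from 0):
row 0: (3,3) (1,2) (0,1) (2,0)
row 1: (2,0) (0,1) (1,2) (3,3)
row 2: (0,1) (2,0) (3,3) (1,2)
row 3: (1,2) (3,3) (2,0) (0,1)
Orthogonality requires all 16 pairs distinct.
But the pair (2,0) repeats: cell (0,3) has L1 = 2, L2 = 0, and cell (1,0) has L1 = 2, L2 = 0.
A repeated pair means some other pair never occurs (only 4 distinct pairs out of 16), so the squares are not orthogonal.
Conclusion: NO.

NO


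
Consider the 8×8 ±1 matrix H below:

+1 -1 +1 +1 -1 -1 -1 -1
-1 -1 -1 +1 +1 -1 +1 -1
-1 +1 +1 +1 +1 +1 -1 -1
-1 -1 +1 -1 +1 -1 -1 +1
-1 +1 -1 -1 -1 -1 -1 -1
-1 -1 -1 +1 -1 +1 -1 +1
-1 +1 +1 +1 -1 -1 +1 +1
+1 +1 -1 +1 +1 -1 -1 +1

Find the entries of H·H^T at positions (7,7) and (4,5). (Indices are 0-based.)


Row 4 of H: [-1, 1, -1, -1, -1, -1, -1, -1].
Row 5 of H: [-1, -1, -1, 1, -1, 1, -1, 1].
Row 7 of H: [1, 1, -1, 1, 1, -1, -1, 1].
(H·H^T)[7][7] = Σ_j H[7][j]·H[7][j] = (1)² + (1)² + (-1)² + (1)² + (1)² + (-1)² + (-1)² + (1)² = 1 + 1 + 1 + 1 + 1 + 1 + 1 + 1 = 8.
(H·H^T)[4][5] = Σ_j H[4][j]·H[5][j] = (-1)·(-1) + (1)·(-1) + (-1)·(-1) + (-1)·(1) + (-1)·(-1) + (-1)·(1) + (-1)·(-1) + (-1)·(1) = 1 + -1 + 1 + -1 + 1 + -1 + 1 + -1 = 0.
So rows 4 and 5 are orthogonal; the diagonal entry equals n = 8.

(7,7) entry = 8; (4,5) entry = 0.


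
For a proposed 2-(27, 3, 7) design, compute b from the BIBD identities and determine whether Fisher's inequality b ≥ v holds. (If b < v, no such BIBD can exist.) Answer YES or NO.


r = λ(v − 1)/(k − 1) = 7·26/2 = 91.
b = vr/k = 27·91/3 = 819.
Fisher's inequality: b ≥ v ⇔ 819 ≥ 27? YES.

YES


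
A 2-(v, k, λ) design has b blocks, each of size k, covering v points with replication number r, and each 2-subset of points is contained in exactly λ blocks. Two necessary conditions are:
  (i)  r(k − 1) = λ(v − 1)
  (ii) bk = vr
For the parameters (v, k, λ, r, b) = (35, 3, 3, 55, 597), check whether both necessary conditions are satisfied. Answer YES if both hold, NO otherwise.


Condition (i): r(k − 1) = 55·2 = 110; λ(v − 1) = 3·34 = 102. Match? NO.
Condition (ii): bk = 597·3 = 1791; vr = 35·55 = 1925. Match? NO.
Both conditions hold? NO.

NO


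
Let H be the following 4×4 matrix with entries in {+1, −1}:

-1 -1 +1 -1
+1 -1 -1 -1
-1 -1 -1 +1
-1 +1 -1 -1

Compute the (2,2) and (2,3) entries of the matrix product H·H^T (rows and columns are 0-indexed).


Row 2 of H: [-1, -1, -1, 1].
Row 3 of H: [-1, 1, -1, -1].
(H·H^T)[2][2] = Σ_j H[2][j]·H[2][j] = (-1)² + (-1)² + (-1)² + (1)² = 1 + 1 + 1 + 1 = 4.
(H·H^T)[2][3] = Σ_j H[2][j]·H[3][j] = (-1)·(-1) + (-1)·(1) + (-1)·(-1) + (1)·(-1) = 1 + -1 + 1 + -1 = 0.
So rows 2 and 3 are orthogonal; the diagonal entry equals n = 4.

(2,2) entry = 4; (2,3) entry = 0.


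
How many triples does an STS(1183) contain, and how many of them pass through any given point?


An STS(v) is a 2-(v, 3, 1) BIBD: block size k = 3, λ = 1.
Replication: r(k − 1) = λ(v − 1) ⇒ r·2 = 1183 − 1 = 1182 ⇒ r = 591.
Block count: bk = vr ⇒ b·3 = 1183·591 = 699153 ⇒ b = 233051.

r = 591, b = 233051.


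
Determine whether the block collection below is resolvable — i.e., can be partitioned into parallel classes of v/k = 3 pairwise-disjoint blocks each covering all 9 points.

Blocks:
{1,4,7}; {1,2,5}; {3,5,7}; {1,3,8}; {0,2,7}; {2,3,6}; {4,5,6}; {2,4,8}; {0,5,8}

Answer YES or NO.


v = 9, block size k = 3, number of blocks = 9.
For resolvability, blocks must partition into parallel classes of size v/k = 3.
Total blocks must therefore be a multiple of 3: 9 = 3·3 + 0 ⇒ divisible ✓.
Consider block {1,2,5}. It intersects every other block in the collection, so no parallel class of size 3 can contain it.
Since every block must belong to some parallel class in a resolution, the collection cannot be partitioned into parallel classes.
Resolvable? NO.

NO


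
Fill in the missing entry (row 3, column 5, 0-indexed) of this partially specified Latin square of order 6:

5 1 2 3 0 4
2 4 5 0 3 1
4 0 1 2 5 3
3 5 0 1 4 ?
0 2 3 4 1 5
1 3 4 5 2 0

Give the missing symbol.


Row 3 contains symbols [0, 1, 3, 4, 5] — missing [2].
Column 5 contains symbols [0, 1, 3, 4, 5] — missing [2].
The missing symbol must appear in both missing sets; intersection = [2].
Therefore the hidden value is 2.

Missing value = 2.


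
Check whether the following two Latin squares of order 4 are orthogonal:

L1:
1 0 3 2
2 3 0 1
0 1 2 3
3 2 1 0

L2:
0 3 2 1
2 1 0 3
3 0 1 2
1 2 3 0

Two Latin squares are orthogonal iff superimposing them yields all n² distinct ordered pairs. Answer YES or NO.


Form the n² = 16 superimposed pairs (L1[i][j], L2[i][j]), row by row (rows and columns indexed from 0):
row 0: (1,0) (0,3) (3,2) (2,1)
row 1: (2,2) (3,1) (0,0) (1,3)
row 2: (0,3) (1,0) (2,1) (3,2)
row 3: (3,1) (2,2) (1,3) (0,0)
Orthogonality requires all 16 pairs distinct.
But the pair (0,3) repeats: cell (0,1) has L1 = 0, L2 = 3, and cell (2,0) has L1 = 0, L2 = 3.
A repeated pair means some other pair never occurs (only 8 distinct pairs out of 16), so the squares are not orthogonal.
Conclusion: NO.

NO


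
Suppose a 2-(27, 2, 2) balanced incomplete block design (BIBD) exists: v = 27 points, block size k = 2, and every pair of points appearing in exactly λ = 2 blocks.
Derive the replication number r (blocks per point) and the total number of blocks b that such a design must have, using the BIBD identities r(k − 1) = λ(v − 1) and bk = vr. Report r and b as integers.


Any 2-(v, k, λ) BIBD satisfies two necessary conditions:
  (i)  Each point sits in r blocks, and counting incidences through any fixed point gives r(k − 1) = λ(v − 1), so r = λ(v − 1)/(k − 1).
  (ii) Total incidences bk = vr, so b = vr/k.
Step 1: r = λ(v − 1)/(k − 1) = 2·(27 − 1)/(2 − 1) = 2·26/1 = 52/1 = 52.
Step 2: b = vr/k = 27·52/2 = 1404/2 = 702.
Check integrality: r = 52 ∈ Z ✓, b = 702 ∈ Z ✓.
(These identities are necessary conditions: they determine r and b for any design with these parameters, but do not by themselves prove that one exists.)

r = 52, b = 702.


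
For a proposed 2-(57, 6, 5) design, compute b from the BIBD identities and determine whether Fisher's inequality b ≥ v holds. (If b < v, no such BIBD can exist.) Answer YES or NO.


b = λv(v − 1)/(k(k − 1)) = 5·57·56/(6·5) = 15960/30 = 532.
Compare with v = 57: b ≥ v, so Fisher's inequality holds.

YES


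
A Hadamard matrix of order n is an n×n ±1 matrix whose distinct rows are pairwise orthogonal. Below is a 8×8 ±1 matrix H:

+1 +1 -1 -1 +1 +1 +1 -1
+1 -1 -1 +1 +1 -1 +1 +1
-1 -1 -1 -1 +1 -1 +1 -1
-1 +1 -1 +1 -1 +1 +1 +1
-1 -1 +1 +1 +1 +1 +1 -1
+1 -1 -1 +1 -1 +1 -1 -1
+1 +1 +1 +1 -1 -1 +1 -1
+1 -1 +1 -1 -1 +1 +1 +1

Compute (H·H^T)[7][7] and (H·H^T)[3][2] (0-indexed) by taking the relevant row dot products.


Row 2 of H: [-1, -1, -1, -1, 1, -1, 1, -1].
Row 3 of H: [-1, 1, -1, 1, -1, 1, 1, 1].
Row 7 of H: [1, -1, 1, -1, -1, 1, 1, 1].
(H·H^T)[7][7] = Σ_j H[7][j]·H[7][j] = (1)² + (-1)² + (1)² + (-1)² + (-1)² + (1)² + (1)² + (1)² = 1 + 1 + 1 + 1 + 1 + 1 + 1 + 1 = 8.
(H·H^T)[3][2] = Σ_j H[3][j]·H[2][j] = (-1)·(-1) + (1)·(-1) + (-1)·(-1) + (1)·(-1) + (-1)·(1) + (1)·(-1) + (1)·(1) + (1)·(-1) = 1 + -1 + 1 + -1 + -1 + -1 + 1 + -1 = -2.
Rows 3 and 2 are not orthogonal (dot product = -2 ≠ 0), so H is not a Hadamard matrix.

(7,7) entry = 8; (3,2) entry = -2.


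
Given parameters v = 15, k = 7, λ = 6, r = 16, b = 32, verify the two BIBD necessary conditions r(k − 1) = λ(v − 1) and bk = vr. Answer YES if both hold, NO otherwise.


Condition (i): r(k − 1) = 16·6 = 96; λ(v − 1) = 6·14 = 84. Match? NO.
Condition (ii): bk = 32·7 = 224; vr = 15·16 = 240. Match? NO.
Both conditions hold? NO.

NO


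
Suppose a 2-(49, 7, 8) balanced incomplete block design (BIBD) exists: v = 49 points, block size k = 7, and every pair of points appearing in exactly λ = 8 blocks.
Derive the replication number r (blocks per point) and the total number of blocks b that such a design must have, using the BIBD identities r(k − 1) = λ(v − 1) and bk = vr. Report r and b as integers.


Any 2-(v, k, λ) BIBD satisfies two necessary conditions:
  (i)  Each point sits in r blocks, and counting incidences through any fixed point gives r(k − 1) = λ(v − 1), so r = λ(v − 1)/(k − 1).
  (ii) Total incidences bk = vr, so b = vr/k.
Step 1: r = λ(v − 1)/(k − 1) = 8·(49 − 1)/(7 − 1) = 8·48/6 = 384/6 = 64.
Step 2: b = vr/k = 49·64/7 = 3136/7 = 448.
Check integrality: r = 64 ∈ Z ✓, b = 448 ∈ Z ✓.
(These identities are necessary conditions: they determine r and b for any design with these parameters, but do not by themselves prove that one exists.)

r = 64, b = 448.


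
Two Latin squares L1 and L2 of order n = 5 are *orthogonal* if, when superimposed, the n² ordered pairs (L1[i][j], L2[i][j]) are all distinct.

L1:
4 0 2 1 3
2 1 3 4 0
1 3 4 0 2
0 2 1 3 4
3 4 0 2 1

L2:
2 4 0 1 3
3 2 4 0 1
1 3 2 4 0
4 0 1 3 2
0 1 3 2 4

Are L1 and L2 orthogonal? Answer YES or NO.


Form the n² = 25 superimposed pairs (L1[i][j], L2[i][j]), row by row (rows and columns indexed from 0):
row 0: (4,2) (0,4) (2,0) (1,1) (3,3)
row 1: (2,3) (1,2) (3,4) (4,0) (0,1)
row 2: (1,1) (3,3) (4,2) (0,4) (2,0)
row 3: (0,4) (2,0) (1,1) (3,3) (4,2)
row 4: (3,0) (4,1) (0,3) (2,2) (1,4)
Orthogonality requires all 25 pairs distinct.
But the pair (1,1) repeats: cell (0,3) has L1 = 1, L2 = 1, and cell (2,0) has L1 = 1, L2 = 1.
A repeated pair means some other pair never occurs (only 15 distinct pairs out of 25), so the squares are not orthogonal.
Conclusion: NO.

NO


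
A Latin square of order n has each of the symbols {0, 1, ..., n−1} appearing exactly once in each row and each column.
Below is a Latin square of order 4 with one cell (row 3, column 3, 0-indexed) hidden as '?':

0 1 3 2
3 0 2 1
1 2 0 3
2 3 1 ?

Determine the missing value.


Row 3 contains symbols [1, 2, 3] — missing [0].
Column 3 contains symbols [1, 2, 3] — missing [0].
The missing symbol must appear in both missing sets; intersection = [0].
Therefore the hidden value is 0.

Missing value = 0.


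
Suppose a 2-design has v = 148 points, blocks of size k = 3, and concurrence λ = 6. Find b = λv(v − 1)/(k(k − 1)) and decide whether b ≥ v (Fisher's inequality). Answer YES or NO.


r = λ(v − 1)/(k − 1) = 6·147/2 = 441.
b = vr/k = 148·441/3 = 21756.
Fisher's inequality: b ≥ v ⇔ 21756 ≥ 148? YES.

YES


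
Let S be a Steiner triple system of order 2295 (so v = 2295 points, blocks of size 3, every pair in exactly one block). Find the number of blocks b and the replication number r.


An STS(v) is a 2-(v, 3, 1) BIBD: block size k = 3, λ = 1.
Replication: r(k − 1) = λ(v − 1) ⇒ r·2 = 2295 − 1 = 2294 ⇒ r = 1147.
Block count: bk = vr ⇒ b·3 = 2295·1147 = 2632365 ⇒ b = 877455.

r = 1147, b = 877455.


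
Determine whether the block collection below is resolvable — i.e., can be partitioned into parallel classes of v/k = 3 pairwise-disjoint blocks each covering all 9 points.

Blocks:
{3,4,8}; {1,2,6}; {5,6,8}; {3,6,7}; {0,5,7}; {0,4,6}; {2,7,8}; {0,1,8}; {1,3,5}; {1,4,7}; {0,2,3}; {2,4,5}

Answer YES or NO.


v = 9, block size k = 3, number of blocks = 12.
For resolvability, blocks must partition into parallel classes of size v/k = 3.
Total blocks must therefore be a multiple of 3: 12 = 3·4 + 0 ⇒ divisible ✓.
Greedy packing gives 4 candidate class(es). Each should be a full parallel class (size 3, covers all 9 points).
  Class 1 (3 blocks): {3,4,8}; {1,2,6}; {0,5,7}. Points covered: [0, 1, 2, 3, 4, 5, 6, 7, 8].
  Class 2 (3 blocks): {5,6,8}; {1,4,7}; {0,2,3}. Points covered: [0, 1, 2, 3, 4, 5, 6, 7, 8].
  Class 3 (3 blocks): {3,6,7}; {0,1,8}; {2,4,5}. Points covered: [0, 1, 2, 3, 4, 5, 6, 7, 8].
  Class 4 (3 blocks): {0,4,6}; {2,7,8}; {1,3,5}. Points covered: [0, 1, 2, 3, 4, 5, 6, 7, 8].
All classes full (size 3)? YES. All classes cover every point? YES.
Resolvable? YES.

YES


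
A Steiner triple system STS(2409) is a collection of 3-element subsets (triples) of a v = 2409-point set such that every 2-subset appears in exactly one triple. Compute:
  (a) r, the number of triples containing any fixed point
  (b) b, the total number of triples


An STS(v) is a 2-(v, 3, 1) BIBD: block size k = 3, λ = 1.
Replication: r(k − 1) = λ(v − 1) ⇒ r·2 = 2409 − 1 = 2408 ⇒ r = 1204.
Block count: bk = vr ⇒ b·3 = 2409·1204 = 2900436 ⇒ b = 966812.

r = 1204, b = 966812.


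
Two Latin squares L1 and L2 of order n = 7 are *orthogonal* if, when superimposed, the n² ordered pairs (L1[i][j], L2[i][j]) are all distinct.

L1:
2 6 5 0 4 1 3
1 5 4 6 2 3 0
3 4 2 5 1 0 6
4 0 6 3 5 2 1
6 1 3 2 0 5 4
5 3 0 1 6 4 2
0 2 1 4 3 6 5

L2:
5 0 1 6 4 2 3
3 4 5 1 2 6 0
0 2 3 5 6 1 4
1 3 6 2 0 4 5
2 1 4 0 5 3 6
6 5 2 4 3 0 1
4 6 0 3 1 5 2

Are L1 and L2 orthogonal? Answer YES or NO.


Form the n² = 49 superimposed pairs (L1[i][j], L2[i][j]), row by row (rows and columns indexed from 0):
row 0: (2,5) (6,0) (5,1) (0,6) (4,4) (1,2) (3,3)
row 1: (1,3) (5,4) (4,5) (6,1) (2,2) (3,6) (0,0)
row 2: (3,0) (4,2) (2,3) (5,5) (1,6) (0,1) (6,4)
row 3: (4,1) (0,3) (6,6) (3,2) (5,0) (2,4) (1,5)
row 4: (6,2) (1,1) (3,4) (2,0) (0,5) (5,3) (4,6)
row 5: (5,6) (3,5) (0,2) (1,4) (6,3) (4,0) (2,1)
row 6: (0,4) (2,6) (1,0) (4,3) (3,1) (6,5) (5,2)
Orthogonality requires all 49 pairs distinct.
Check by first coordinate: for each symbol s of L1, list the L2 entries in the n cells where L1 = s; they must all differ.
  L1 = 0: L2 entries (in reading order) 6, 0, 1, 3, 5, 2, 4 — all 7 distinct ✓
  L1 = 1: L2 entries (in reading order) 2, 3, 6, 5, 1, 4, 0 — all 7 distinct ✓
  L1 = 2: L2 entries (in reading order) 5, 2, 3, 4, 0, 1, 6 — all 7 distinct ✓
  L1 = 3: L2 entries (in reading order) 3, 6, 0, 2, 4, 5, 1 — all 7 distinct ✓
  L1 = 4: L2 entries (in reading order) 4, 5, 2, 1, 6, 0, 3 — all 7 distinct ✓
  L1 = 5: L2 entries (in reading order) 1, 4, 5, 0, 3, 6, 2 — all 7 distinct ✓
  L1 = 6: L2 entries (in reading order) 0, 1, 4, 6, 2, 3, 5 — all 7 distinct ✓
Every symbol of L1 meets every symbol of L2 exactly once, so all 49 pairs are distinct (49 of 49).
Conclusion: YES.

YES


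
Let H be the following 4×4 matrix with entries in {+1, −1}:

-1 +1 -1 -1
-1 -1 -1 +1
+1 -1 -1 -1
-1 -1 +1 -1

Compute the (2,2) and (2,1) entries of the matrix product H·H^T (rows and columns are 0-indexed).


Row 1 of H: [-1, -1, -1, 1].
Row 2 of H: [1, -1, -1, -1].
(H·H^T)[2][2] = Σ_j H[2][j]·H[2][j] = (1)² + (-1)² + (-1)² + (-1)² = 1 + 1 + 1 + 1 = 4.
(H·H^T)[2][1] = Σ_j H[2][j]·H[1][j] = (1)·(-1) + (-1)·(-1) + (-1)·(-1) + (-1)·(1) = -1 + 1 + 1 + -1 = 0.
So rows 2 and 1 are orthogonal; the diagonal entry equals n = 4.

(2,2) entry = 4; (2,1) entry = 0.


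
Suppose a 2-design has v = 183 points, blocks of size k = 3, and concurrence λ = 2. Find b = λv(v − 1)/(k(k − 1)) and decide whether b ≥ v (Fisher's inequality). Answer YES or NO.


b = λv(v − 1)/(k(k − 1)) = 2·183·182/(3·2) = 66612/6 = 11102.
Compare with v = 183: b ≥ v, so Fisher's inequality holds.

YES


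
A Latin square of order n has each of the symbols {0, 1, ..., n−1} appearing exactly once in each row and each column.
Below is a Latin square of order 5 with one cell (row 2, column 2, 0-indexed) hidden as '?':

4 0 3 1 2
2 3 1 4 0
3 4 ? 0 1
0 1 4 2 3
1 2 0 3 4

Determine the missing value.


Row 2 contains symbols [0, 1, 3, 4] — missing [2].
Column 2 contains symbols [0, 1, 3, 4] — missing [2].
The missing symbol must appear in both missing sets; intersection = [2].
Therefore the hidden value is 2.

Missing value = 2.


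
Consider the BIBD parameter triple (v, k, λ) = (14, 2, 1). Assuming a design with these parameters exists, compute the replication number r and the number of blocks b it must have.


Any 2-(v, k, λ) BIBD satisfies two necessary conditions:
  (i)  Each point sits in r blocks, and counting incidences through any fixed point gives r(k − 1) = λ(v − 1), so r = λ(v − 1)/(k − 1).
  (ii) Total incidences bk = vr, so b = vr/k.
Step 1: r = λ(v − 1)/(k − 1) = 1·(14 − 1)/(2 − 1) = 1·13/1 = 13/1 = 13.
Step 2: b = vr/k = 14·13/2 = 182/2 = 91.
Check integrality: r = 13 ∈ Z ✓, b = 91 ∈ Z ✓.
(These identities are necessary conditions: they determine r and b for any design with these parameters, but do not by themselves prove that one exists.)

r = 13, b = 91.


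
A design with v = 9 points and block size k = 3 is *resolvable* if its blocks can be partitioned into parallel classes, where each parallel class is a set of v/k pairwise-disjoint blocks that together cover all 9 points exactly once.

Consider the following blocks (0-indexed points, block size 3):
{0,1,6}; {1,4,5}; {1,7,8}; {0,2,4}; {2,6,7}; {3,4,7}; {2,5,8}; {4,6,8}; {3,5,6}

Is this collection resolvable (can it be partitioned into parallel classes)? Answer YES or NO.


v = 9, block size k = 3, number of blocks = 9.
For resolvability, blocks must partition into parallel classes of size v/k = 3.
Total blocks must therefore be a multiple of 3: 9 = 3·3 + 0 ⇒ divisible ✓.
Consider block {1,4,5}. The only other block(s) in the collection disjoint from it are {2,6,7} — just 1 block(s). Any parallel class containing {1,4,5} would need 2 other blocks each disjoint from it, so no parallel class of size 3 can contain {1,4,5}.
Since every block must belong to some parallel class in a resolution, the collection cannot be partitioned into parallel classes.
Resolvable? NO.

NO


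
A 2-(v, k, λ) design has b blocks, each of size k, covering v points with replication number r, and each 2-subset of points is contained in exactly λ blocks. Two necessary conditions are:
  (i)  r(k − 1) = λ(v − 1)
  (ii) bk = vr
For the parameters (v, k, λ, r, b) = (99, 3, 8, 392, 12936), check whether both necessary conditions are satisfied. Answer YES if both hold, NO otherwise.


Condition (i): r(k − 1) = 392·2 = 784; λ(v − 1) = 8·98 = 784. Match? YES.
Condition (ii): bk = 12936·3 = 38808; vr = 99·392 = 38808. Match? YES.
Both conditions hold? YES.

YES


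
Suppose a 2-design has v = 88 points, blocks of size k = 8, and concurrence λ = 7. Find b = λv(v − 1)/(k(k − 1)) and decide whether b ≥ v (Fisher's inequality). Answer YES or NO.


r = λ(v − 1)/(k − 1) = 7·87/7 = 87.
b = vr/k = 88·87/8 = 957.
Fisher's inequality: b ≥ v ⇔ 957 ≥ 88? YES.

YES


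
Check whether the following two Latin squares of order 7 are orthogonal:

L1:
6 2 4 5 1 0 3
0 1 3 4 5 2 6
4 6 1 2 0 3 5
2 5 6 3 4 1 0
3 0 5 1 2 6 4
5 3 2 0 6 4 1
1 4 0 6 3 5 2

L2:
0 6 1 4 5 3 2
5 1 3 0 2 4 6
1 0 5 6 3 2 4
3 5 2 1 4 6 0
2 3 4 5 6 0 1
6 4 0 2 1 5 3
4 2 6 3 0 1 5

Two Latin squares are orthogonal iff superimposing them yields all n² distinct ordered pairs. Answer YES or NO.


Form the n² = 49 superimposed pairs (L1[i][j], L2[i][j]), row by row (rows and columns indexed from 0):
row 0: (6,0) (2,6) (4,1) (5,4) (1,5) (0,3) (3,2)
row 1: (0,5) (1,1) (3,3) (4,0) (5,2) (2,4) (6,6)
row 2: (4,1) (6,0) (1,5) (2,6) (0,3) (3,2) (5,4)
row 3: (2,3) (5,5) (6,2) (3,1) (4,4) (1,6) (0,0)
row 4: (3,2) (0,3) (5,4) (1,5) (2,6) (6,0) (4,1)
row 5: (5,6) (3,4) (2,0) (0,2) (6,1) (4,5) (1,3)
row 6: (1,4) (4,2) (0,6) (6,3) (3,0) (5,1) (2,5)
Orthogonality requires all 49 pairs distinct.
But the pair (4,1) repeats: cell (0,2) has L1 = 4, L2 = 1, and cell (2,0) has L1 = 4, L2 = 1.
A repeated pair means some other pair never occurs (only 35 distinct pairs out of 49), so the squares are not orthogonal.
Conclusion: NO.

NO


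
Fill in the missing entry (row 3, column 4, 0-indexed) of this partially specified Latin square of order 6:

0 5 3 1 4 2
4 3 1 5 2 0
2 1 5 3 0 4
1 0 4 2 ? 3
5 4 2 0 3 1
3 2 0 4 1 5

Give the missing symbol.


Row 3 contains symbols [0, 1, 2, 3, 4] — missing [5].
Column 4 contains symbols [0, 1, 2, 3, 4] — missing [5].
The missing symbol must appear in both missing sets; intersection = [5].
Therefore the hidden value is 5.

Missing value = 5.


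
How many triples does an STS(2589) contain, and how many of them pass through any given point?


An STS(v) is a 2-(v, 3, 1) BIBD: block size k = 3, λ = 1.
Replication: r(k − 1) = λ(v − 1) ⇒ r·2 = 2589 − 1 = 2588 ⇒ r = 1294.
Block count: b = v(v − 1)/6 = 2589·2588/6 = 6700332/6 = 1116722.

r = 1294, b = 1116722.


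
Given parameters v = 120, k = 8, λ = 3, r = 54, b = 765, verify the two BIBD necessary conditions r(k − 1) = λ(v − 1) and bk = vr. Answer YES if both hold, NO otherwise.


Condition (i): r(k − 1) = 54·7 = 378; λ(v − 1) = 3·119 = 357. Match? NO.
Condition (ii): bk = 765·8 = 6120; vr = 120·54 = 6480. Match? NO.
Both conditions hold? NO.

NO


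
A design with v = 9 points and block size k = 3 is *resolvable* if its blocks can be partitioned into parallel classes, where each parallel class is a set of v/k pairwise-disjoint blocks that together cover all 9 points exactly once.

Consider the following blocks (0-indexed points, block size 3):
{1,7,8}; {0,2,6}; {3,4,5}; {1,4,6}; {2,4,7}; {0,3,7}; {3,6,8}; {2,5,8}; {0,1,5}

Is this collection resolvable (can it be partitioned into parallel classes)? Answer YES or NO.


v = 9, block size k = 3, number of blocks = 9.
For resolvability, blocks must partition into parallel classes of size v/k = 3.
Total blocks must therefore be a multiple of 3: 9 = 3·3 + 0 ⇒ divisible ✓.
Greedy packing gives 3 candidate class(es). Each should be a full parallel class (size 3, covers all 9 points).
  Class 1 (3 blocks): {1,7,8}; {0,2,6}; {3,4,5}. Points covered: [0, 1, 2, 3, 4, 5, 6, 7, 8].
  Class 2 (3 blocks): {1,4,6}; {0,3,7}; {2,5,8}. Points covered: [0, 1, 2, 3, 4, 5, 6, 7, 8].
  Class 3 (3 blocks): {2,4,7}; {3,6,8}; {0,1,5}. Points covered: [0, 1, 2, 3, 4, 5, 6, 7, 8].
All classes full (size 3)? YES. All classes cover every point? YES.
Resolvable? YES.

YES


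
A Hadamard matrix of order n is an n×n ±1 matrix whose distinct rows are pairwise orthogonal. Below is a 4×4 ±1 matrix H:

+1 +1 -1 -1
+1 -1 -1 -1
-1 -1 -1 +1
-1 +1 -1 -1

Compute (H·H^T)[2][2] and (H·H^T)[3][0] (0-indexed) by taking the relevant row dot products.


Row 0 of H: [1, 1, -1, -1].
Row 2 of H: [-1, -1, -1, 1].
Row 3 of H: [-1, 1, -1, -1].
(H·H^T)[2][2] = Σ_j H[2][j]·H[2][j] = (-1)² + (-1)² + (-1)² + (1)² = 1 + 1 + 1 + 1 = 4.
(H·H^T)[3][0] = Σ_j H[3][j]·H[0][j] = (-1)·(1) + (1)·(1) + (-1)·(-1) + (-1)·(-1) = -1 + 1 + 1 + 1 = 2.
Rows 3 and 0 are not orthogonal (dot product = 2 ≠ 0), so H is not a Hadamard matrix.

(2,2) entry = 4; (3,0) entry = 2.


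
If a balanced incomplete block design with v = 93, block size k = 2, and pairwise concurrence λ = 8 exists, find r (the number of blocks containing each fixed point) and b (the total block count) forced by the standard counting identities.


Any 2-(v, k, λ) BIBD satisfies two necessary conditions:
  (i)  Each point sits in r blocks, and counting incidences through any fixed point gives r(k − 1) = λ(v − 1), so r = λ(v − 1)/(k − 1).
  (ii) Total incidences bk = vr, so b = vr/k.
Step 1: r = λ(v − 1)/(k − 1) = 8·(93 − 1)/(2 − 1) = 8·92/1 = 736/1 = 736.
Step 2: b = vr/k = 93·736/2 = 68448/2 = 34224.
Check integrality: r = 736 ∈ Z ✓, b = 34224 ∈ Z ✓.
(These identities are necessary conditions: they determine r and b for any design with these parameters, but do not by themselves prove that one exists.)

r = 736, b = 34224.


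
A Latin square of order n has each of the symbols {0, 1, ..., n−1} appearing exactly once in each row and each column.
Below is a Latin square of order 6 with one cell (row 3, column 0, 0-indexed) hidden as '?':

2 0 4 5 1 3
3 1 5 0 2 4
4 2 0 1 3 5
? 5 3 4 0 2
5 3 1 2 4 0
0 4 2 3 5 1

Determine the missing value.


Row 3 contains symbols [0, 2, 3, 4, 5] — missing [1].
Column 0 contains symbols [0, 2, 3, 4, 5] — missing [1].
The missing symbol must appear in both missing sets; intersection = [1].
Therefore the hidden value is 1.

Missing value = 1.


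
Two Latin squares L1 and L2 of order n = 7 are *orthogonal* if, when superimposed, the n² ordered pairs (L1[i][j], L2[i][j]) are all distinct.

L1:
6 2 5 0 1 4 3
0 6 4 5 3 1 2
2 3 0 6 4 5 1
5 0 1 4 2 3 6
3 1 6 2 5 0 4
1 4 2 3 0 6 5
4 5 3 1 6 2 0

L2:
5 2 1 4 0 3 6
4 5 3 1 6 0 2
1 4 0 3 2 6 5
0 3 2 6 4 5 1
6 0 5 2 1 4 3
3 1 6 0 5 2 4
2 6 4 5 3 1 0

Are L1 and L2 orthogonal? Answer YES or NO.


Form the n² = 49 superimposed pairs (L1[i][j], L2[i][j]), row by row (rows and columns indexed from 0):
row 0: (6,5) (2,2) (5,1) (0,4) (1,0) (4,3) (3,6)
row 1: (0,4) (6,5) (4,3) (5,1) (3,6) (1,0) (2,2)
row 2: (2,1) (3,4) (0,0) (6,3) (4,2) (5,6) (1,5)
row 3: (5,0) (0,3) (1,2) (4,6) (2,4) (3,5) (6,1)
row 4: (3,6) (1,0) (6,5) (2,2) (5,1) (0,4) (4,3)
row 5: (1,3) (4,1) (2,6) (3,0) (0,5) (6,2) (5,4)
row 6: (4,2) (5,6) (3,4) (1,5) (6,3) (2,1) (0,0)
Orthogonality requires all 49 pairs distinct.
But the pair (0,4) repeats: cell (0,3) has L1 = 0, L2 = 4, and cell (1,0) has L1 = 0, L2 = 4.
A repeated pair means some other pair never occurs (only 28 distinct pairs out of 49), so the squares are not orthogonal.
Conclusion: NO.

NO


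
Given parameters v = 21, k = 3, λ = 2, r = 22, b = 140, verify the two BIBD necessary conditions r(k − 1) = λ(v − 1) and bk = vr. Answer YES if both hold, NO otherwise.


Condition (i): r(k − 1) = 22·2 = 44; λ(v − 1) = 2·20 = 40. Match? NO.
Condition (ii): bk = 140·3 = 420; vr = 21·22 = 462. Match? NO.
Both conditions hold? NO.

NO


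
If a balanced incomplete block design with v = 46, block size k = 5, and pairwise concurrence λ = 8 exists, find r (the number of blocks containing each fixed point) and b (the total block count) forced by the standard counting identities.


Any 2-(v, k, λ) BIBD satisfies two necessary conditions:
  (i)  Each point sits in r blocks, and counting incidences through any fixed point gives r(k − 1) = λ(v − 1), so r = λ(v − 1)/(k − 1).
  (ii) Total incidences bk = vr, so b = vr/k.
Step 1: r = λ(v − 1)/(k − 1) = 8·(46 − 1)/(5 − 1) = 8·45/4 = 360/4 = 90.
Step 2: b = vr/k = 46·90/5 = 4140/5 = 828.
Check integrality: r = 90 ∈ Z ✓, b = 828 ∈ Z ✓.
(These identities are necessary conditions: they determine r and b for any design with these parameters, but do not by themselves prove that one exists.)

r = 90, b = 828.


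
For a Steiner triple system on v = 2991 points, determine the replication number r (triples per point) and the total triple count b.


An STS(v) is a 2-(v, 3, 1) BIBD: block size k = 3, λ = 1.
Replication: r(k − 1) = λ(v − 1) ⇒ r·2 = 2991 − 1 = 2990 ⇒ r = 1495.
Block count: b = v(v − 1)/6 = 2991·2990/6 = 8943090/6 = 1490515.

r = 1495, b = 1490515.


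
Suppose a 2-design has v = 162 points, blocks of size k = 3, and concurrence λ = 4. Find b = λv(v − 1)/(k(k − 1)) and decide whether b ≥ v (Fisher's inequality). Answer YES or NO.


r = λ(v − 1)/(k − 1) = 4·161/2 = 322.
b = vr/k = 162·322/3 = 17388.
Fisher's inequality: b ≥ v ⇔ 17388 ≥ 162? YES.

YES


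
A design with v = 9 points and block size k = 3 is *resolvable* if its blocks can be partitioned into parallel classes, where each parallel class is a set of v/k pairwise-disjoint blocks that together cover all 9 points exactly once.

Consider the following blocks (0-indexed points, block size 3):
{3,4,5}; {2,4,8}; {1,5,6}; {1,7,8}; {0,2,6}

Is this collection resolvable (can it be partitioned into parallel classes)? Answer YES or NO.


v = 9, block size k = 3, number of blocks = 5.
For resolvability, blocks must partition into parallel classes of size v/k = 3.
Total blocks must therefore be a multiple of 3: 5 = 3·1 + 2 ⇒ not divisible ✗.
Resolvable? NO.

NO


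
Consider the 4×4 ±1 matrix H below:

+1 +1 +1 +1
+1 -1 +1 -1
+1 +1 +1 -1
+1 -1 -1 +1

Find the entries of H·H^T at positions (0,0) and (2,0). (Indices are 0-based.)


Row 0 of H: [1, 1, 1, 1].
Row 2 of H: [1, 1, 1, -1].
(H·H^T)[0][0] = Σ_j H[0][j]·H[0][j] = (1)² + (1)² + (1)² + (1)² = 1 + 1 + 1 + 1 = 4.
(H·H^T)[2][0] = Σ_j H[2][j]·H[0][j] = (1)·(1) + (1)·(1) + (1)·(1) + (-1)·(1) = 1 + 1 + 1 + -1 = 2.
Rows 2 and 0 are not orthogonal (dot product = 2 ≠ 0), so H is not a Hadamard matrix.

(0,0) entry = 4; (2,0) entry = 2.


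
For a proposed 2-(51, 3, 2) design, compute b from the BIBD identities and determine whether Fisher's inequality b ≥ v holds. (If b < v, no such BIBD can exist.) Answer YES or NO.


r = λ(v − 1)/(k − 1) = 2·50/2 = 50.
b = vr/k = 51·50/3 = 850.
Fisher's inequality: b ≥ v ⇔ 850 ≥ 51? YES.

YES


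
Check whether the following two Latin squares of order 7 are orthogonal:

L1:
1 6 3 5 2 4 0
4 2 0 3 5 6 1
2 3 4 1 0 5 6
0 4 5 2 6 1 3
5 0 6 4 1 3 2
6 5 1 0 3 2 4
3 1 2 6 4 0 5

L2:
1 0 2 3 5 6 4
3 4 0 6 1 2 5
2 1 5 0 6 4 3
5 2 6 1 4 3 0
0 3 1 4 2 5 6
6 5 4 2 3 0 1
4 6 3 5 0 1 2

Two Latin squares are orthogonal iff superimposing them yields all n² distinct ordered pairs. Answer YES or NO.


Form the n² = 49 superimposed pairs (L1[i][j], L2[i][j]), row by row (rows and columns indexed from 0):
row 0: (1,1) (6,0) (3,2) (5,3) (2,5) (4,6) (0,4)
row 1: (4,3) (2,4) (0,0) (3,6) (5,1) (6,2) (1,5)
row 2: (2,2) (3,1) (4,5) (1,0) (0,6) (5,4) (6,3)
row 3: (0,5) (4,2) (5,6) (2,1) (6,4) (1,3) (3,0)
row 4: (5,0) (0,3) (6,1) (4,4) (1,2) (3,5) (2,6)
row 5: (6,6) (5,5) (1,4) (0,2) (3,3) (2,0) (4,1)
row 6: (3,4) (1,6) (2,3) (6,5) (4,0) (0,1) (5,2)
Orthogonality requires all 49 pairs distinct.
Check by first coordinate: for each symbol s of L1, list the L2 entries in the n cells where L1 = s; they must all differ.
  L1 = 0: L2 entries (in reading order) 4, 0, 6, 5, 3, 2, 1 — all 7 distinct ✓
  L1 = 1: L2 entries (in reading order) 1, 5, 0, 3, 2, 4, 6 — all 7 distinct ✓
  L1 = 2: L2 entries (in reading order) 5, 4, 2, 1, 6, 0, 3 — all 7 distinct ✓
  L1 = 3: L2 entries (in reading order) 2, 6, 1, 0, 5, 3, 4 — all 7 distinct ✓
  L1 = 4: L2 entries (in reading order) 6, 3, 5, 2, 4, 1, 0 — all 7 distinct ✓
  L1 = 5: L2 entries (in reading order) 3, 1, 4, 6, 0, 5, 2 — all 7 distinct ✓
  L1 = 6: L2 entries (in reading order) 0, 2, 3, 4, 1, 6, 5 — all 7 distinct ✓
Every symbol of L1 meets every symbol of L2 exactly once, so all 49 pairs are distinct (49 of 49).
Conclusion: YES.

YES


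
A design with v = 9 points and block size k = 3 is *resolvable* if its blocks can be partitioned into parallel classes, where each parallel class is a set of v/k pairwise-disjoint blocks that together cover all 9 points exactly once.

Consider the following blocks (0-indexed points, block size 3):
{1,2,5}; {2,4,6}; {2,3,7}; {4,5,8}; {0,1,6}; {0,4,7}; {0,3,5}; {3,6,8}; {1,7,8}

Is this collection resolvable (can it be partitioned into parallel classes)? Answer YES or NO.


v = 9, block size k = 3, number of blocks = 9.
For resolvability, blocks must partition into parallel classes of size v/k = 3.
Total blocks must therefore be a multiple of 3: 9 = 3·3 + 0 ⇒ divisible ✓.
Greedy packing gives 3 candidate class(es). Each should be a full parallel class (size 3, covers all 9 points).
  Class 1 (3 blocks): {1,2,5}; {0,4,7}; {3,6,8}. Points covered: [0, 1, 2, 3, 4, 5, 6, 7, 8].
  Class 2 (3 blocks): {2,4,6}; {0,3,5}; {1,7,8}. Points covered: [0, 1, 2, 3, 4, 5, 6, 7, 8].
  Class 3 (3 blocks): {2,3,7}; {4,5,8}; {0,1,6}. Points covered: [0, 1, 2, 3, 4, 5, 6, 7, 8].
All classes full (size 3)? YES. All classes cover every point? YES.
Resolvable? YES.

YES


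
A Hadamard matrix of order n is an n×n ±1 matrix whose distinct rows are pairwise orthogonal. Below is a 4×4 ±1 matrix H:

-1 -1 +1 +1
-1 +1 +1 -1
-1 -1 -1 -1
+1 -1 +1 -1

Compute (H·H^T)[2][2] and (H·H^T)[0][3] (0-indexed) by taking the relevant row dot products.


Row 0 of H: [-1, -1, 1, 1].
Row 2 of H: [-1, -1, -1, -1].
Row 3 of H: [1, -1, 1, -1].
(H·H^T)[2][2] = Σ_j H[2][j]·H[2][j] = (-1)² + (-1)² + (-1)² + (-1)² = 1 + 1 + 1 + 1 = 4.
(H·H^T)[0][3] = Σ_j H[0][j]·H[3][j] = (-1)·(1) + (-1)·(-1) + (1)·(1) + (1)·(-1) = -1 + 1 + 1 + -1 = 0.
So rows 0 and 3 are orthogonal; the diagonal entry equals n = 4.

(2,2) entry = 4; (0,3) entry = 0.
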